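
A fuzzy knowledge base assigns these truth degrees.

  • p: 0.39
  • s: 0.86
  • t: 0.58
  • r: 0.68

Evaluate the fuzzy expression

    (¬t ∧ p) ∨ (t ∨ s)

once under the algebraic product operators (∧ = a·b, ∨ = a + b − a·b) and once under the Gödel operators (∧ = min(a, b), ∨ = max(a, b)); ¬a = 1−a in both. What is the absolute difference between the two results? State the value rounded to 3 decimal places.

0.091

Under algebraic product:
  ¬t = 1 − 0.5800 = 0.4200
  ¬t ∧ p = a·b on (0.4200, 0.3900) = 0.1638
  t ∨ s = a + b − a·b on (0.5800, 0.8600) = 0.9412
  (¬t ∧ p) ∨ (t ∨ s) = a + b − a·b on (0.1638, 0.9412) = 0.9508
  → value = 0.9508
Under Gödel:
  ¬t = 1 − 0.58 = 0.42
  ¬t ∧ p = min(a, b) on (0.42, 0.39) = 0.39
  t ∨ s = max(a, b) on (0.58, 0.86) = 0.86
  (¬t ∧ p) ∨ (t ∨ s) = max(a, b) on (0.39, 0.86) = 0.86
  → value = 0.8600
|0.9508 − 0.8600| = 0.091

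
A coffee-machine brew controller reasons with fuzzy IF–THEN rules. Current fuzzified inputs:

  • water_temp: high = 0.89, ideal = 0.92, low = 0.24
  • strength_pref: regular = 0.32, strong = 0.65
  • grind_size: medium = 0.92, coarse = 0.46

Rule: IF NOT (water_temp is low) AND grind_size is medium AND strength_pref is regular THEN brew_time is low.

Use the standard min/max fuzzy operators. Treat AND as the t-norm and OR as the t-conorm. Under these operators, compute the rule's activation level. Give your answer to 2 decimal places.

0.32

firing strength: ¬low=1−0.24=0.76, medium=0.92, regular=0.32; AND[min(a, b)] → w = 0.32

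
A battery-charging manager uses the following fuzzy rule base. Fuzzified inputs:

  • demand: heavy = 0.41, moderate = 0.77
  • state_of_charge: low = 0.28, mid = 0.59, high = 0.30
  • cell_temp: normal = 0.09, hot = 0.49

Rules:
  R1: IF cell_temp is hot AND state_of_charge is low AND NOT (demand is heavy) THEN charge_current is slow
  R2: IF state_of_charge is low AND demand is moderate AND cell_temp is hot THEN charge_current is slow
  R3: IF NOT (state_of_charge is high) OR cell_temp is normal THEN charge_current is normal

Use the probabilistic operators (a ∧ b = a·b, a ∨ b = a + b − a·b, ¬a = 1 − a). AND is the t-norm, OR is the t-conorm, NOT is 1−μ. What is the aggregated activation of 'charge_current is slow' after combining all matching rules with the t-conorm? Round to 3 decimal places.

R1: hot=0.49, low=0.28, ¬heavy=1−0.41=0.59; AND[a·b] → w = 0.0809
R2: low=0.28, moderate=0.77, hot=0.49; AND[a·b] → w = 0.1056
R3: ¬high=1−0.30=0.70, normal=0.09; OR[a + b − a·b] → w = 0.7270
Rules with consequent 'slow': {R1, R2} → strengths 0.0809, 0.1056
Aggregate via t-conorm [a + b − a·b]: 0.1780

0.178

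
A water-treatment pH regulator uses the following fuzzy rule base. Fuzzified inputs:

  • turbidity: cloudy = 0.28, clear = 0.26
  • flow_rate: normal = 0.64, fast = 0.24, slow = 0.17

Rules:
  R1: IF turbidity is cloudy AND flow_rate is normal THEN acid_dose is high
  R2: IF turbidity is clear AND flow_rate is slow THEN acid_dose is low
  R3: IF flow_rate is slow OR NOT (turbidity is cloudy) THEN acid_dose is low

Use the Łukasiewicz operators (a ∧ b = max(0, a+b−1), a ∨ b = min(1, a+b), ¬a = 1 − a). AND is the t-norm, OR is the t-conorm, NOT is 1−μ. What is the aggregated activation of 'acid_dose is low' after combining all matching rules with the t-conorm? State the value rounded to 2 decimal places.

R1: cloudy=0.28, normal=0.64; AND[max(0, a+b−1)] → w = 0.00
R2: clear=0.26, slow=0.17; AND[max(0, a+b−1)] → w = 0.00
R3: slow=0.17, ¬cloudy=1−0.28=0.72; OR[min(1, a+b)] → w = 0.89
Rules with consequent 'low': {R2, R3} → strengths 0.00, 0.89
Aggregate via t-conorm [min(1, a+b)]: 0.89

0.89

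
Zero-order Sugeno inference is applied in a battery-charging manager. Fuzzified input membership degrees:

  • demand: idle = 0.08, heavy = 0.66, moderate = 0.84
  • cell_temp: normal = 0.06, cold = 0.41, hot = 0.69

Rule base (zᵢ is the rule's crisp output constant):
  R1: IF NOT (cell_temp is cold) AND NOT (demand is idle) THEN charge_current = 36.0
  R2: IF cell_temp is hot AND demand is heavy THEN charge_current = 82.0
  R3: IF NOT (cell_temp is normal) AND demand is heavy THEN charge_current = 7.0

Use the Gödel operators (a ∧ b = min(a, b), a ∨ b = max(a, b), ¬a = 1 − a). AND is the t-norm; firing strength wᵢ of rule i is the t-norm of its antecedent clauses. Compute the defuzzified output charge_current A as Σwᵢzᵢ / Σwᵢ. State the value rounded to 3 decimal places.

41.874

R1 (z=36.0): ¬cold=1−0.41=0.59, ¬idle=1−0.08=0.92; AND[min(a, b)] → w = 0.59
R2 (z=82.0): hot=0.69, heavy=0.66; AND[min(a, b)] → w = 0.66
R3 (z=7.0): ¬normal=1−0.06=0.94, heavy=0.66; AND[min(a, b)] → w = 0.66
Weighted average = (0.59·36.0 + 0.66·82.0 + 0.66·7.0) / (0.59 + 0.66 + 0.66)
  = 79.9800 / 1.9100 = 41.874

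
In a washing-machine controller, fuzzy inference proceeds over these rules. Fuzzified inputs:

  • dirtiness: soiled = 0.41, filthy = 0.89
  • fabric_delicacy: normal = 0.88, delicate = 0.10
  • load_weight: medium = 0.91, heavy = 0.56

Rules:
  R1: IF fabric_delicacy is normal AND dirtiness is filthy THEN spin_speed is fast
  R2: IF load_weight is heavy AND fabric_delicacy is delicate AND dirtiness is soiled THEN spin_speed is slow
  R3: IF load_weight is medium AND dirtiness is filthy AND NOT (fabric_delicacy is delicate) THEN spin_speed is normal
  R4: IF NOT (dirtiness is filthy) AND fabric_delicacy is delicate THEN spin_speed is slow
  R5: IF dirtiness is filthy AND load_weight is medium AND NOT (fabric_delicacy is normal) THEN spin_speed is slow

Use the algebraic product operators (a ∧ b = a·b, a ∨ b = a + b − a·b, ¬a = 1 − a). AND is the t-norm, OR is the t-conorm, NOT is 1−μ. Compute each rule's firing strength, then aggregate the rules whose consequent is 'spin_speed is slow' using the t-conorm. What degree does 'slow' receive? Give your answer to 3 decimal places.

0.128

R1: normal=0.88, filthy=0.89; AND[a·b] → w = 0.7832
R2: heavy=0.56, delicate=0.10, soiled=0.41; AND[a·b] → w = 0.0230
R3: medium=0.91, filthy=0.89, ¬delicate=1−0.10=0.90; AND[a·b] → w = 0.7289
R4: ¬filthy=1−0.89=0.11, delicate=0.10; AND[a·b] → w = 0.0110
R5: filthy=0.89, medium=0.91, ¬normal=1−0.88=0.12; AND[a·b] → w = 0.0972
Rules with consequent 'slow': {R2, R4, R5} → strengths 0.0230, 0.0110, 0.0972
Aggregate via t-conorm [a + b − a·b]: 0.1276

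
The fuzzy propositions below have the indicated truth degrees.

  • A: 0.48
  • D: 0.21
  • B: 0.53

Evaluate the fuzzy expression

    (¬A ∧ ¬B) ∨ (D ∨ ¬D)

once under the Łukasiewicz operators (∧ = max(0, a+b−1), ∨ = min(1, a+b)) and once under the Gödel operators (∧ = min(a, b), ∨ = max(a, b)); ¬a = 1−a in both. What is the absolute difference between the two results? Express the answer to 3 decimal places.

0.210

Under Łukasiewicz:
  ¬A = 1 − 0.48 = 0.52
  ¬B = 1 − 0.53 = 0.47
  ¬A ∧ ¬B = max(0, a+b−1) on (0.52, 0.47) = 0.00
  ¬D = 1 − 0.21 = 0.79
  D ∨ ¬D = min(1, a+b) on (0.21, 0.79) = 1.00
  (¬A ∧ ¬B) ∨ (D ∨ ¬D) = min(1, a+b) on (0.00, 1.00) = 1.00
  → value = 1.0000
Under Gödel:
  ¬A = 1 − 0.48 = 0.52
  ¬B = 1 − 0.53 = 0.47
  ¬A ∧ ¬B = min(a, b) on (0.52, 0.47) = 0.47
  ¬D = 1 − 0.21 = 0.79
  D ∨ ¬D = max(a, b) on (0.21, 0.79) = 0.79
  (¬A ∧ ¬B) ∨ (D ∨ ¬D) = max(a, b) on (0.47, 0.79) = 0.79
  → value = 0.7900
|1.0000 − 0.7900| = 0.210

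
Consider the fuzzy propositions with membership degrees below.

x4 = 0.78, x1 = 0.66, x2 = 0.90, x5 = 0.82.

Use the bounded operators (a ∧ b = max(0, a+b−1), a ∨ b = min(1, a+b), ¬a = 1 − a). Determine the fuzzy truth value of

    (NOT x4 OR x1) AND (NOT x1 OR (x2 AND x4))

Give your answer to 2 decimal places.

NOT x4 = 1 − 0.78 = 0.22
NOT x4 OR x1 = min(1, a+b) on (0.22, 0.66) = 0.88
NOT x1 = 1 − 0.66 = 0.34
x2 AND x4 = max(0, a+b−1) on (0.90, 0.78) = 0.68
NOT x1 OR (x2 AND x4) = min(1, a+b) on (0.34, 0.68) = 1.00
(NOT x4 OR x1) AND (NOT x1 OR (x2 AND x4)) = max(0, a+b−1) on (0.88, 1.00) = 0.88

0.88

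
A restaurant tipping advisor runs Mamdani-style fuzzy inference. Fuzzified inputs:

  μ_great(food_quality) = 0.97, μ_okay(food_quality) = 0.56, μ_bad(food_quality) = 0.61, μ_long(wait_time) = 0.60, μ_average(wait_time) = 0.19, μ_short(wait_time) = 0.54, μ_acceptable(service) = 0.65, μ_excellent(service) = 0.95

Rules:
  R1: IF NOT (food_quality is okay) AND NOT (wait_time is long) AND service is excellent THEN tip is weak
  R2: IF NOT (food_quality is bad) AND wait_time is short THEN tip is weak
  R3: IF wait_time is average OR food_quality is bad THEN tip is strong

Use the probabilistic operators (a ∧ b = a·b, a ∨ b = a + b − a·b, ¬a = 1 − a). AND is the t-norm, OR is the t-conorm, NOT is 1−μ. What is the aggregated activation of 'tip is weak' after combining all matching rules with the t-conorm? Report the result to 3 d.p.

R1: ¬okay=1−0.56=0.44, ¬long=1−0.60=0.40, excellent=0.95; AND[a·b] → w = 0.1672
R2: ¬bad=1−0.61=0.39, short=0.54; AND[a·b] → w = 0.2106
R3: average=0.19, bad=0.61; OR[a + b − a·b] → w = 0.6841
Rules with consequent 'weak': {R1, R2} → strengths 0.1672, 0.2106
Aggregate via t-conorm [a + b − a·b]: 0.3426

0.343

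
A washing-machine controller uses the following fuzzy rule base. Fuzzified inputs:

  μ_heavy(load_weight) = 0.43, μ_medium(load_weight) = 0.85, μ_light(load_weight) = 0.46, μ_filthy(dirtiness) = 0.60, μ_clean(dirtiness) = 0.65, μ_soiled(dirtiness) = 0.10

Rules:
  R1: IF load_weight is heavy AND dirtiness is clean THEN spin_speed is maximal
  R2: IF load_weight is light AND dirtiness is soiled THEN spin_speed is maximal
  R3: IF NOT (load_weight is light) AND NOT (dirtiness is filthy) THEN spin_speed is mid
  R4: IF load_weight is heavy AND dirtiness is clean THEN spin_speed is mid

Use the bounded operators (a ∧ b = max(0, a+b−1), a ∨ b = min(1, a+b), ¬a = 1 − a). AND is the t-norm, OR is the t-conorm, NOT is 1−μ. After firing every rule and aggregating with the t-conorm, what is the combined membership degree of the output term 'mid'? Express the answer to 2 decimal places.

R1: heavy=0.43, clean=0.65; AND[max(0, a+b−1)] → w = 0.08
R2: light=0.46, soiled=0.10; AND[max(0, a+b−1)] → w = 0.00
R3: ¬light=1−0.46=0.54, ¬filthy=1−0.60=0.40; AND[max(0, a+b−1)] → w = 0.00
R4: heavy=0.43, clean=0.65; AND[max(0, a+b−1)] → w = 0.08
Rules with consequent 'mid': {R3, R4} → strengths 0.00, 0.08
Aggregate via t-conorm [min(1, a+b)]: 0.08

0.08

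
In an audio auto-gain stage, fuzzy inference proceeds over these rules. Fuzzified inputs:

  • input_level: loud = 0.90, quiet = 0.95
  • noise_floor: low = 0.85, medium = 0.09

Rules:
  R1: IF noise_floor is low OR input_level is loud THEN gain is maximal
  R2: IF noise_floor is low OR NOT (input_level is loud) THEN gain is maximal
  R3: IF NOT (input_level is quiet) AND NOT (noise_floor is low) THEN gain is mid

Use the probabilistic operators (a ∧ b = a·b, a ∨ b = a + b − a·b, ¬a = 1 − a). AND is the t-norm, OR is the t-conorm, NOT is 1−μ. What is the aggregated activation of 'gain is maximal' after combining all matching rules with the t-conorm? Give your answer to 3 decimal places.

0.998

R1: low=0.85, loud=0.90; OR[a + b − a·b] → w = 0.9850
R2: low=0.85, ¬loud=1−0.90=0.10; OR[a + b − a·b] → w = 0.8650
R3: ¬quiet=1−0.95=0.05, ¬low=1−0.85=0.15; AND[a·b] → w = 0.0075
Rules with consequent 'maximal': {R1, R2} → strengths 0.9850, 0.8650
Aggregate via t-conorm [a + b − a·b]: 0.9980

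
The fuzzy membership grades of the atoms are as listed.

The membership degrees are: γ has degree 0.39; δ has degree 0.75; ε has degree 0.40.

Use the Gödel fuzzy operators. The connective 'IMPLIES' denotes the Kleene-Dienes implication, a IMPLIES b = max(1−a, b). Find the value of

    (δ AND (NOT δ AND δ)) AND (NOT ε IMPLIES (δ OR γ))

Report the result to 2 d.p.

NOT δ = 1 − 0.75 = 0.25
NOT δ AND δ = min(a, b) on (0.25, 0.75) = 0.25
δ AND (NOT δ AND δ) = min(a, b) on (0.75, 0.25) = 0.25
NOT ε = 1 − 0.40 = 0.60
δ OR γ = max(a, b) on (0.75, 0.39) = 0.75
NOT ε IMPLIES (δ OR γ)  [Kleene-Dienes: max(1−a, b)] with a=0.60, b=0.75 → 0.75
(δ AND (NOT δ AND δ)) AND (NOT ε IMPLIES (δ OR γ)) = min(a, b) on (0.25, 0.75) = 0.25

0.25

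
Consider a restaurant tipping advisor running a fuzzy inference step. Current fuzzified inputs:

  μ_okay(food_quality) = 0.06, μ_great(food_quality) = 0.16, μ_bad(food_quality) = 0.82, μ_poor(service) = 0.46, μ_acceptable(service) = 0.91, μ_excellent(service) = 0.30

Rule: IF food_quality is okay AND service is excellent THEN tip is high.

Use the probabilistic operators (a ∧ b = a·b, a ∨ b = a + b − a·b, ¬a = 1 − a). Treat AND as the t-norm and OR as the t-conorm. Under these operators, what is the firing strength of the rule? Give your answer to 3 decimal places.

firing strength: okay=0.06, excellent=0.30; AND[a·b] → w = 0.0180

0.018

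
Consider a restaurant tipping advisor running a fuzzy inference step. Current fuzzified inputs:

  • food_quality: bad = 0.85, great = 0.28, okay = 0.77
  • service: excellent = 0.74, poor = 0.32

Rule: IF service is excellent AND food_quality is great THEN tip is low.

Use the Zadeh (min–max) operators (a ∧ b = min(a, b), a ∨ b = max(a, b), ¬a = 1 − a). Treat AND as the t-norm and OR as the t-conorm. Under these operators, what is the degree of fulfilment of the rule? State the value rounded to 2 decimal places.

firing strength: excellent=0.74, great=0.28; AND[min(a, b)] → w = 0.28

0.28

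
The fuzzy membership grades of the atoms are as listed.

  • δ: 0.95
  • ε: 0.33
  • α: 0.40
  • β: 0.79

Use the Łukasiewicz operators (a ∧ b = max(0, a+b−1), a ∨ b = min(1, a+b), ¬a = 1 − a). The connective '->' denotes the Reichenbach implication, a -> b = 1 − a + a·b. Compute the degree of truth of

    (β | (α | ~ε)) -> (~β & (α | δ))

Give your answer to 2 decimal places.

0.21

~ε = 1 − 0.33 = 0.67
α | ~ε = min(1, a+b) on (0.40, 0.67) = 1.00
β | (α | ~ε) = min(1, a+b) on (0.79, 1.00) = 1.00
~β = 1 − 0.79 = 0.21
α | δ = min(1, a+b) on (0.40, 0.95) = 1.00
~β & (α | δ) = max(0, a+b−1) on (0.21, 1.00) = 0.21
(β | (α | ~ε)) -> (~β & (α | δ))  [Reichenbach: 1 − a + a·b] with a=1.00, b=0.21 → 0.21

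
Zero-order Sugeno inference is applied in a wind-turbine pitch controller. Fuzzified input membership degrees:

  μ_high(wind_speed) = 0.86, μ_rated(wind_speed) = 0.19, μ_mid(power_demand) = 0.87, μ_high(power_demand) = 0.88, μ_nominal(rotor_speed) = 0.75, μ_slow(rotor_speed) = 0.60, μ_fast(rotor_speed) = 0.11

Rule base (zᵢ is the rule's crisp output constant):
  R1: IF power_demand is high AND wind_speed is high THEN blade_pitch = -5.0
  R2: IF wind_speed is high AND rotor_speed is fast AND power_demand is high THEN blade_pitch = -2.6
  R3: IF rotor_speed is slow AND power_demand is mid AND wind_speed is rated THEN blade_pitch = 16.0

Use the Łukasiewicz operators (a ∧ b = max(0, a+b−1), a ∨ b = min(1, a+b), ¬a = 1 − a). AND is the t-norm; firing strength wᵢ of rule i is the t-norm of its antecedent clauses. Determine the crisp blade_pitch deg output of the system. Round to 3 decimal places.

R1 (z=-5.0): high=0.88, high=0.86; AND[max(0, a+b−1)] → w = 0.74
R2 (z=-2.6): high=0.86, fast=0.11, high=0.88; AND[max(0, a+b−1)] → w = 0.00
R3 (z=16.0): slow=0.60, mid=0.87, rated=0.19; AND[max(0, a+b−1)] → w = 0.00
Weighted average = (0.74·-5.0 + 0.00·-2.6 + 0.00·16.0) / (0.74 + 0.00 + 0.00)
  = -3.7000 / 0.7400 = -5.000

-5.000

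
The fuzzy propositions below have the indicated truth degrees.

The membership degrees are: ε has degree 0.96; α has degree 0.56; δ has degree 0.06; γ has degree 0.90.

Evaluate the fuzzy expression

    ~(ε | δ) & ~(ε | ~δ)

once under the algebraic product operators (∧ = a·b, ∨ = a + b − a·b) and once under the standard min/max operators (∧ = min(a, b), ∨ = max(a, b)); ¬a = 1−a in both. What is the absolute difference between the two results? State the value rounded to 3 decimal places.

Under algebraic product:
  ε | δ = a + b − a·b on (0.9600, 0.0600) = 0.9624
  ~(ε | δ) = 1 − 0.9624 = 0.0376
  ~δ = 1 − 0.0600 = 0.9400
  ε | ~δ = a + b − a·b on (0.9600, 0.9400) = 0.9976
  ~(ε | ~δ) = 1 − 0.9976 = 0.0024
  ~(ε | δ) & ~(ε | ~δ) = a·b on (0.0376, 0.0024) = 0.0001
  → value = 0.0001
Under standard min/max:
  ε | δ = max(a, b) on (0.96, 0.06) = 0.96
  ~(ε | δ) = 1 − 0.96 = 0.04
  ~δ = 1 − 0.06 = 0.94
  ε | ~δ = max(a, b) on (0.96, 0.94) = 0.96
  ~(ε | ~δ) = 1 − 0.96 = 0.04
  ~(ε | δ) & ~(ε | ~δ) = min(a, b) on (0.04, 0.04) = 0.04
  → value = 0.0400
|0.0001 − 0.0400| = 0.040

0.040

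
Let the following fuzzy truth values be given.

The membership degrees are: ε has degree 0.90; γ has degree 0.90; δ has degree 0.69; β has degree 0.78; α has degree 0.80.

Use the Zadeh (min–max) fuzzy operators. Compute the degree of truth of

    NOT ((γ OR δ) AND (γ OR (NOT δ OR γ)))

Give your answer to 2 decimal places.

0.10

γ OR δ = max(a, b) on (0.90, 0.69) = 0.90
NOT δ = 1 − 0.69 = 0.31
NOT δ OR γ = max(a, b) on (0.31, 0.90) = 0.90
γ OR (NOT δ OR γ) = max(a, b) on (0.90, 0.90) = 0.90
(γ OR δ) AND (γ OR (NOT δ OR γ)) = min(a, b) on (0.90, 0.90) = 0.90
NOT ((γ OR δ) AND (γ OR (NOT δ OR γ))) = 1 − 0.90 = 0.10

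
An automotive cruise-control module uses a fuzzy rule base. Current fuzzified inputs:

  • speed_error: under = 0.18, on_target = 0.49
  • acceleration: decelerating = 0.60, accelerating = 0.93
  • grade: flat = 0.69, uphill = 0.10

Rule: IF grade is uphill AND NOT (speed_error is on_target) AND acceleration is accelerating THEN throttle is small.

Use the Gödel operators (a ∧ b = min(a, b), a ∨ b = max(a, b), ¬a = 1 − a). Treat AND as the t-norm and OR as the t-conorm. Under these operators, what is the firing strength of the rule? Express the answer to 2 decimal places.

firing strength: uphill=0.10, ¬on_target=1−0.49=0.51, accelerating=0.93; AND[min(a, b)] → w = 0.10

0.10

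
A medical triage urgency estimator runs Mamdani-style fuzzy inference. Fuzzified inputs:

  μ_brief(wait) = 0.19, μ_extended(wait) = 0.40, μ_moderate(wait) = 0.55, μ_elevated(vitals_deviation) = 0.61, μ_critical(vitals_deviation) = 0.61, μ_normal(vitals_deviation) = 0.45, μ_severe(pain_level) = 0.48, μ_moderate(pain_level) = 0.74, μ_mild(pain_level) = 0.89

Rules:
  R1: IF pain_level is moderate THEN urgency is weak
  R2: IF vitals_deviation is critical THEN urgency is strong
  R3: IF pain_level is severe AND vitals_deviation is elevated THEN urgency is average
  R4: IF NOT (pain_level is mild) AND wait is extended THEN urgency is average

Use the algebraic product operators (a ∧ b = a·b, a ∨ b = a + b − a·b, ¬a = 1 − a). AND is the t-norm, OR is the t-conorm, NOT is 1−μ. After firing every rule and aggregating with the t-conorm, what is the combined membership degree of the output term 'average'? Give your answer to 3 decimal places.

0.324

R1: moderate=0.74 → w = 0.7400
R2: critical=0.61 → w = 0.6100
R3: severe=0.48, elevated=0.61; AND[a·b] → w = 0.2928
R4: ¬mild=1−0.89=0.11, extended=0.40; AND[a·b] → w = 0.0440
Rules with consequent 'average': {R3, R4} → strengths 0.2928, 0.0440
Aggregate via t-conorm [a + b − a·b]: 0.3239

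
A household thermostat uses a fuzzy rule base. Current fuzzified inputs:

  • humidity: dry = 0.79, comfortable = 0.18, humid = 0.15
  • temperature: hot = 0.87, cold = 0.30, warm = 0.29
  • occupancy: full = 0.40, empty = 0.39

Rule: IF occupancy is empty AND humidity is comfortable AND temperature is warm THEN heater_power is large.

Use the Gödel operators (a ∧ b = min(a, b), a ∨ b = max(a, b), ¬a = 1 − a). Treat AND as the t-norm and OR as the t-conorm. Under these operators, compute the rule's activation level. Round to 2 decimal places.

firing strength: empty=0.39, comfortable=0.18, warm=0.29; AND[min(a, b)] → w = 0.18

0.18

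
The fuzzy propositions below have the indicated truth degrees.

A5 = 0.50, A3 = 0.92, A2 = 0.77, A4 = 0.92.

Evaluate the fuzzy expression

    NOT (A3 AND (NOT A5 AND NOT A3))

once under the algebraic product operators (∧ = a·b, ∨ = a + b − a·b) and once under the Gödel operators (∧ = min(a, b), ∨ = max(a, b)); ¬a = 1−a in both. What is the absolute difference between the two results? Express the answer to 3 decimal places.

0.043

Under algebraic product:
  NOT A5 = 1 − 0.5000 = 0.5000
  NOT A3 = 1 − 0.9200 = 0.0800
  NOT A5 AND NOT A3 = a·b on (0.5000, 0.0800) = 0.0400
  A3 AND (NOT A5 AND NOT A3) = a·b on (0.9200, 0.0400) = 0.0368
  NOT (A3 AND (NOT A5 AND NOT A3)) = 1 − 0.0368 = 0.9632
  → value = 0.9632
Under Gödel:
  NOT A5 = 1 − 0.50 = 0.50
  NOT A3 = 1 − 0.92 = 0.08
  NOT A5 AND NOT A3 = min(a, b) on (0.50, 0.08) = 0.08
  A3 AND (NOT A5 AND NOT A3) = min(a, b) on (0.92, 0.08) = 0.08
  NOT (A3 AND (NOT A5 AND NOT A3)) = 1 − 0.08 = 0.92
  → value = 0.9200
|0.9632 − 0.9200| = 0.043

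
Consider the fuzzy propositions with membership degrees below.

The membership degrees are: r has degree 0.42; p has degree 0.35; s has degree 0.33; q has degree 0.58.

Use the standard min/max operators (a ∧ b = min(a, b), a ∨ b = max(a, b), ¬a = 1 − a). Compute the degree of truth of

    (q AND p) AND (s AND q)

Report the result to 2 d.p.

0.33

q AND p = min(a, b) on (0.58, 0.35) = 0.35
s AND q = min(a, b) on (0.33, 0.58) = 0.33
(q AND p) AND (s AND q) = min(a, b) on (0.35, 0.33) = 0.33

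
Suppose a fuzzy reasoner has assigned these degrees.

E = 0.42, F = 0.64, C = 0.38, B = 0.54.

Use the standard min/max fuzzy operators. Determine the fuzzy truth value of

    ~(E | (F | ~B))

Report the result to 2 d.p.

0.36

~B = 1 − 0.54 = 0.46
F | ~B = max(a, b) on (0.64, 0.46) = 0.64
E | (F | ~B) = max(a, b) on (0.42, 0.64) = 0.64
~(E | (F | ~B)) = 1 − 0.64 = 0.36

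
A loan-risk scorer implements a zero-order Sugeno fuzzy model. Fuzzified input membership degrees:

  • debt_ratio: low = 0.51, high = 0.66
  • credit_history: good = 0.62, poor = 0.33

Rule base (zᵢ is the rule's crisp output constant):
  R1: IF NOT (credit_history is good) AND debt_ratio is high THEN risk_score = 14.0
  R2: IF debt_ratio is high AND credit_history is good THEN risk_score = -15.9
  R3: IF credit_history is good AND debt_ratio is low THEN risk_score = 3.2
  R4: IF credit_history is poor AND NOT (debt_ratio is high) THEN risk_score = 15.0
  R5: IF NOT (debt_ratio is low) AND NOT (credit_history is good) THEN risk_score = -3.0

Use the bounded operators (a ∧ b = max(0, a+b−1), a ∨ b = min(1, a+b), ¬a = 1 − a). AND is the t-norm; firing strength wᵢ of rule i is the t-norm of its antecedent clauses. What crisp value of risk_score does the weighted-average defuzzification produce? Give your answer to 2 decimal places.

R1 (z=14.0): ¬good=1−0.62=0.38, high=0.66; AND[max(0, a+b−1)] → w = 0.04
R2 (z=-15.9): high=0.66, good=0.62; AND[max(0, a+b−1)] → w = 0.28
R3 (z=3.2): good=0.62, low=0.51; AND[max(0, a+b−1)] → w = 0.13
R4 (z=15.0): poor=0.33, ¬high=1−0.66=0.34; AND[max(0, a+b−1)] → w = 0.00
R5 (z=-3.0): ¬low=1−0.51=0.49, ¬good=1−0.62=0.38; AND[max(0, a+b−1)] → w = 0.00
Weighted average = (0.04·14.0 + 0.28·-15.9 + 0.13·3.2 + 0.00·15.0 + 0.00·-3.0) / (0.04 + 0.28 + 0.13 + 0.00 + 0.00)
  = -3.4760 / 0.4500 = -7.72

-7.72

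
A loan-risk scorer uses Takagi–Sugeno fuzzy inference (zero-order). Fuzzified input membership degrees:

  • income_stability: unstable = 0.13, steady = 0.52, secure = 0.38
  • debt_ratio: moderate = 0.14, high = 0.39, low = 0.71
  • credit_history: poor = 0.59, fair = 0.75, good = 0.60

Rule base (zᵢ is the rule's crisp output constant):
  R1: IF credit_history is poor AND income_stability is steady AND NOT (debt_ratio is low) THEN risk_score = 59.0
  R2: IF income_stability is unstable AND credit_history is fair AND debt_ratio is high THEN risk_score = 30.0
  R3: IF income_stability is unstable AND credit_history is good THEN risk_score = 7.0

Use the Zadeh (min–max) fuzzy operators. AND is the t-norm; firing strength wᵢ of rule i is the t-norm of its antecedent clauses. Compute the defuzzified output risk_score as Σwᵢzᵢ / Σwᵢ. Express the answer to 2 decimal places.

39.85

R1 (z=59.0): poor=0.59, steady=0.52, ¬low=1−0.71=0.29; AND[min(a, b)] → w = 0.29
R2 (z=30.0): unstable=0.13, fair=0.75, high=0.39; AND[min(a, b)] → w = 0.13
R3 (z=7.0): unstable=0.13, good=0.60; AND[min(a, b)] → w = 0.13
Weighted average = (0.29·59.0 + 0.13·30.0 + 0.13·7.0) / (0.29 + 0.13 + 0.13)
  = 21.9200 / 0.5500 = 39.85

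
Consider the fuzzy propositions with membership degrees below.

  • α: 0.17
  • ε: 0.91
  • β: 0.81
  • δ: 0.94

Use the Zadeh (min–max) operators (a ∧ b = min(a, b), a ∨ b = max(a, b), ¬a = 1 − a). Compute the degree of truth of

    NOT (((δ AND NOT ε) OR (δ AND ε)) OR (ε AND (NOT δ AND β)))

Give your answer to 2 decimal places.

0.09

NOT ε = 1 − 0.91 = 0.09
δ AND NOT ε = min(a, b) on (0.94, 0.09) = 0.09
δ AND ε = min(a, b) on (0.94, 0.91) = 0.91
(δ AND NOT ε) OR (δ AND ε) = max(a, b) on (0.09, 0.91) = 0.91
NOT δ = 1 − 0.94 = 0.06
NOT δ AND β = min(a, b) on (0.06, 0.81) = 0.06
ε AND (NOT δ AND β) = min(a, b) on (0.91, 0.06) = 0.06
((δ AND NOT ε) OR (δ AND ε)) OR (ε AND (NOT δ AND β)) = max(a, b) on (0.91, 0.06) = 0.91
NOT (((δ AND NOT ε) OR (δ AND ε)) OR (ε AND (NOT δ AND β))) = 1 − 0.91 = 0.09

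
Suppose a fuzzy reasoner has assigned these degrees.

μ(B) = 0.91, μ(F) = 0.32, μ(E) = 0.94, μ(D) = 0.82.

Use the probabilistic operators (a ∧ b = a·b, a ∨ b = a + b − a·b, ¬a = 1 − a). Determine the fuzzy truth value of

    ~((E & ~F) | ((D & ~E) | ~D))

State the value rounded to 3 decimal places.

~F = 1 − 0.3200 = 0.6800
E & ~F = a·b on (0.9400, 0.6800) = 0.6392
~E = 1 − 0.9400 = 0.0600
D & ~E = a·b on (0.8200, 0.0600) = 0.0492
~D = 1 − 0.8200 = 0.1800
(D & ~E) | ~D = a + b − a·b on (0.0492, 0.1800) = 0.2203
(E & ~F) | ((D & ~E) | ~D) = a + b − a·b on (0.6392, 0.2203) = 0.7187
~((E & ~F) | ((D & ~E) | ~D)) = 1 − 0.7187 = 0.2813

0.281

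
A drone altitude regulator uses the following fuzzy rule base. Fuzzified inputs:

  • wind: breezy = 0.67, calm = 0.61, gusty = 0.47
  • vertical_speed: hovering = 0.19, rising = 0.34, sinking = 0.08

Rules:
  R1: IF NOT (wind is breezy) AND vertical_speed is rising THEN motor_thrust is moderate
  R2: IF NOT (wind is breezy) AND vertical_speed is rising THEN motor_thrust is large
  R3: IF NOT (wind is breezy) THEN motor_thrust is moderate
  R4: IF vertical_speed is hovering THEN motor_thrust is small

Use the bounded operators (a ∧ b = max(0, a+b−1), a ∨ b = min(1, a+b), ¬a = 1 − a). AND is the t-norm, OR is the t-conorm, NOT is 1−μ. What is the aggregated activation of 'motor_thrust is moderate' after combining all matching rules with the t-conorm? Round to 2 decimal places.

R1: ¬breezy=1−0.67=0.33, rising=0.34; AND[max(0, a+b−1)] → w = 0.00
R2: ¬breezy=1−0.67=0.33, rising=0.34; AND[max(0, a+b−1)] → w = 0.00
R3: ¬breezy=1−0.67=0.33 → w = 0.33
R4: hovering=0.19 → w = 0.19
Rules with consequent 'moderate': {R1, R3} → strengths 0.00, 0.33
Aggregate via t-conorm [min(1, a+b)]: 0.33

0.33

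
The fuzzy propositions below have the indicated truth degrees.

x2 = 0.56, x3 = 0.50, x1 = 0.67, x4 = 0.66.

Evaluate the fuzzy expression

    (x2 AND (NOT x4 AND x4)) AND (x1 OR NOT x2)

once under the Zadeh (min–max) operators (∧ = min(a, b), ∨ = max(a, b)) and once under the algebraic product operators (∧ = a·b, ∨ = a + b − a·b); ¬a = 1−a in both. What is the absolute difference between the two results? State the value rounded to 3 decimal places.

Under Zadeh (min–max):
  NOT x4 = 1 − 0.66 = 0.34
  NOT x4 AND x4 = min(a, b) on (0.34, 0.66) = 0.34
  x2 AND (NOT x4 AND x4) = min(a, b) on (0.56, 0.34) = 0.34
  NOT x2 = 1 − 0.56 = 0.44
  x1 OR NOT x2 = max(a, b) on (0.67, 0.44) = 0.67
  (x2 AND (NOT x4 AND x4)) AND (x1 OR NOT x2) = min(a, b) on (0.34, 0.67) = 0.34
  → value = 0.3400
Under algebraic product:
  NOT x4 = 1 − 0.6600 = 0.3400
  NOT x4 AND x4 = a·b on (0.3400, 0.6600) = 0.2244
  x2 AND (NOT x4 AND x4) = a·b on (0.5600, 0.2244) = 0.1257
  NOT x2 = 1 − 0.5600 = 0.4400
  x1 OR NOT x2 = a + b − a·b on (0.6700, 0.4400) = 0.8152
  (x2 AND (NOT x4 AND x4)) AND (x1 OR NOT x2) = a·b on (0.1257, 0.8152) = 0.1024
  → value = 0.1024
|0.3400 − 0.1024| = 0.238

0.238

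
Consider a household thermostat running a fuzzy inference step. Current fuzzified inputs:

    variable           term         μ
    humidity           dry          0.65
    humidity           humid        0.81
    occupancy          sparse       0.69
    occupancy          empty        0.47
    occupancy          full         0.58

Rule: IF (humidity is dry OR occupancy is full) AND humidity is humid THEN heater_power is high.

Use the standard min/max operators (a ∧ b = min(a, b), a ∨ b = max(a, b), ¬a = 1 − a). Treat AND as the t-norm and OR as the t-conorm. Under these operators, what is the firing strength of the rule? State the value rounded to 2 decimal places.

firing strength: (dry=0.65 OR full=0.58) = 0.65; AND[min(a, b)] with humid=0.81 → w = 0.65

0.65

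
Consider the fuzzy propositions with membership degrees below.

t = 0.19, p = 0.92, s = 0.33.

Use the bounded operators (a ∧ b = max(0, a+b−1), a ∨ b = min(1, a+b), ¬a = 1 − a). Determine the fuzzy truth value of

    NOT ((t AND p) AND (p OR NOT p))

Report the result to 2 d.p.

t AND p = max(0, a+b−1) on (0.19, 0.92) = 0.11
NOT p = 1 − 0.92 = 0.08
p OR NOT p = min(1, a+b) on (0.92, 0.08) = 1.00
(t AND p) AND (p OR NOT p) = max(0, a+b−1) on (0.11, 1.00) = 0.11
NOT ((t AND p) AND (p OR NOT p)) = 1 − 0.11 = 0.89

0.89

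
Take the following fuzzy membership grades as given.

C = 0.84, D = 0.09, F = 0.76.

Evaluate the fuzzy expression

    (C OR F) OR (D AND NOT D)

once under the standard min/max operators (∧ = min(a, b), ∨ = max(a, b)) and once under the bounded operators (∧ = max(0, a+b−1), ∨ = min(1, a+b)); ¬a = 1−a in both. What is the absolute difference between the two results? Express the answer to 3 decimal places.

0.160

Under standard min/max:
  C OR F = max(a, b) on (0.84, 0.76) = 0.84
  NOT D = 1 − 0.09 = 0.91
  D AND NOT D = min(a, b) on (0.09, 0.91) = 0.09
  (C OR F) OR (D AND NOT D) = max(a, b) on (0.84, 0.09) = 0.84
  → value = 0.8400
Under bounded:
  C OR F = min(1, a+b) on (0.84, 0.76) = 1.00
  NOT D = 1 − 0.09 = 0.91
  D AND NOT D = max(0, a+b−1) on (0.09, 0.91) = 0.00
  (C OR F) OR (D AND NOT D) = min(1, a+b) on (1.00, 0.00) = 1.00
  → value = 1.0000
|0.8400 − 1.0000| = 0.160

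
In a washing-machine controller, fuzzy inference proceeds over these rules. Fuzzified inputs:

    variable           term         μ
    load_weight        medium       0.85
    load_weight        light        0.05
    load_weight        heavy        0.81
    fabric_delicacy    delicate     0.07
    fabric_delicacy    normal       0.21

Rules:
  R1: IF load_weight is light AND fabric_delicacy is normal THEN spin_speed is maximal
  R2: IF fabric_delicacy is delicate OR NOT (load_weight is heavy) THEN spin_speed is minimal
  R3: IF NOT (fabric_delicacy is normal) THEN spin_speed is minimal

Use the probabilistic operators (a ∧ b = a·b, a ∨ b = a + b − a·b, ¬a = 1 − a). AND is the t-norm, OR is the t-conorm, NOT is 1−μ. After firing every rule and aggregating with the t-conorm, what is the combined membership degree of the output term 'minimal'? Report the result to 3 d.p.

R1: light=0.05, normal=0.21; AND[a·b] → w = 0.0105
R2: delicate=0.07, ¬heavy=1−0.81=0.19; OR[a + b − a·b] → w = 0.2467
R3: ¬normal=1−0.21=0.79 → w = 0.7900
Rules with consequent 'minimal': {R2, R3} → strengths 0.2467, 0.7900
Aggregate via t-conorm [a + b − a·b]: 0.8418

0.842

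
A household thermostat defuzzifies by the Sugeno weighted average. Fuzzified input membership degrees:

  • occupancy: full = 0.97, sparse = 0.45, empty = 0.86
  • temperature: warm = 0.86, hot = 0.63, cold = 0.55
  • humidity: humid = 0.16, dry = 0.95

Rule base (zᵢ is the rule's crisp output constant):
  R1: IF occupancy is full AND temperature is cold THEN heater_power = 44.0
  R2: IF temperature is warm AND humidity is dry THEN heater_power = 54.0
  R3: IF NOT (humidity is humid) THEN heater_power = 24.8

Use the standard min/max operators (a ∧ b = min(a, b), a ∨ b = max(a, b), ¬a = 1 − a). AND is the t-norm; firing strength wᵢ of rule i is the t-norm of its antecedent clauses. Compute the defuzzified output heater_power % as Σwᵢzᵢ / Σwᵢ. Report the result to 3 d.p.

R1 (z=44.0): full=0.97, cold=0.55; AND[min(a, b)] → w = 0.55
R2 (z=54.0): warm=0.86, dry=0.95; AND[min(a, b)] → w = 0.86
R3 (z=24.8): ¬humid=1−0.16=0.84 → w = 0.84
Weighted average = (0.55·44.0 + 0.86·54.0 + 0.84·24.8) / (0.55 + 0.86 + 0.84)
  = 91.4720 / 2.2500 = 40.654

40.654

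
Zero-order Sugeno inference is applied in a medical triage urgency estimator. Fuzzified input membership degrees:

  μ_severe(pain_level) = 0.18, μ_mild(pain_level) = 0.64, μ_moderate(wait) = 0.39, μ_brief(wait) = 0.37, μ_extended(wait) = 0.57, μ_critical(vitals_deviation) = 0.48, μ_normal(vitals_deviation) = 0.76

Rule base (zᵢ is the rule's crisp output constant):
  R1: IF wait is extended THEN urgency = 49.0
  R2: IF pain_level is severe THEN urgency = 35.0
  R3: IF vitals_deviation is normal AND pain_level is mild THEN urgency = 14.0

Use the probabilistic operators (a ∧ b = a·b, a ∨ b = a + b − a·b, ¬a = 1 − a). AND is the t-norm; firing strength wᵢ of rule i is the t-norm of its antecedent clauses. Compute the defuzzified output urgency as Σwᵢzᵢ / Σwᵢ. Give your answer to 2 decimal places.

R1 (z=49.0): extended=0.57 → w = 0.5700
R2 (z=35.0): severe=0.18 → w = 0.1800
R3 (z=14.0): normal=0.76, mild=0.64; AND[a·b] → w = 0.4864
Weighted average = (0.5700·49.0 + 0.1800·35.0 + 0.4864·14.0) / (0.5700 + 0.1800 + 0.4864)
  = 41.0396 / 1.2364 = 33.19

33.19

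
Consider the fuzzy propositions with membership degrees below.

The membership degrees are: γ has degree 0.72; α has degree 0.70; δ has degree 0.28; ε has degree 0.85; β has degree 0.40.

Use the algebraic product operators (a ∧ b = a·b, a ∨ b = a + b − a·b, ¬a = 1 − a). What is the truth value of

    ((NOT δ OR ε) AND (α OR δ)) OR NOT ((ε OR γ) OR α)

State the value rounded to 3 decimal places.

0.754

NOT δ = 1 − 0.2800 = 0.7200
NOT δ OR ε = a + b − a·b on (0.7200, 0.8500) = 0.9580
α OR δ = a + b − a·b on (0.7000, 0.2800) = 0.7840
(NOT δ OR ε) AND (α OR δ) = a·b on (0.9580, 0.7840) = 0.7511
ε OR γ = a + b − a·b on (0.8500, 0.7200) = 0.9580
(ε OR γ) OR α = a + b − a·b on (0.9580, 0.7000) = 0.9874
NOT ((ε OR γ) OR α) = 1 − 0.9874 = 0.0126
((NOT δ OR ε) AND (α OR δ)) OR NOT ((ε OR γ) OR α) = a + b − a·b on (0.7511, 0.0126) = 0.7542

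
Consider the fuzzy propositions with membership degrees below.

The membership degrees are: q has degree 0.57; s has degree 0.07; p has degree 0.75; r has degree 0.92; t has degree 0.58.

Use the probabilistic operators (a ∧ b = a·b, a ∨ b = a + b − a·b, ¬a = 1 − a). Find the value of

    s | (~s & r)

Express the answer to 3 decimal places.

~s = 1 − 0.0700 = 0.9300
~s & r = a·b on (0.9300, 0.9200) = 0.8556
s | (~s & r) = a + b − a·b on (0.0700, 0.8556) = 0.8657

0.866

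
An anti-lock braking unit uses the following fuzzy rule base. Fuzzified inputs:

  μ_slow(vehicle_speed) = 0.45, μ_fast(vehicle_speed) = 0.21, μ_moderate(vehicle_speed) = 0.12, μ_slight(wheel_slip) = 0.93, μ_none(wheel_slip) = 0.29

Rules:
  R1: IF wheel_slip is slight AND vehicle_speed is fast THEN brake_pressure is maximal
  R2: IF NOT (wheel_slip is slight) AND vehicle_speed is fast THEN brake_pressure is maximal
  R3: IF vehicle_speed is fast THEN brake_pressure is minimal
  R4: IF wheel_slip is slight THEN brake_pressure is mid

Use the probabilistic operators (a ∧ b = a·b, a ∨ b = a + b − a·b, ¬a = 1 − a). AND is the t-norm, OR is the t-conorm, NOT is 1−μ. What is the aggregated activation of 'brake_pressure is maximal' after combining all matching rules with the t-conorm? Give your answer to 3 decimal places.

0.207

R1: slight=0.93, fast=0.21; AND[a·b] → w = 0.1953
R2: ¬slight=1−0.93=0.07, fast=0.21; AND[a·b] → w = 0.0147
R3: fast=0.21 → w = 0.2100
R4: slight=0.93 → w = 0.9300
Rules with consequent 'maximal': {R1, R2} → strengths 0.1953, 0.0147
Aggregate via t-conorm [a + b − a·b]: 0.2071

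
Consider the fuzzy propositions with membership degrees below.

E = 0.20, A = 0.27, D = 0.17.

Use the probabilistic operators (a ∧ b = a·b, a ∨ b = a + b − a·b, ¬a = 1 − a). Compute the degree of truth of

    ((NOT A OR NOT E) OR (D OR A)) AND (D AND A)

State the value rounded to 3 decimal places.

0.044

NOT A = 1 − 0.2700 = 0.7300
NOT E = 1 − 0.2000 = 0.8000
NOT A OR NOT E = a + b − a·b on (0.7300, 0.8000) = 0.9460
D OR A = a + b − a·b on (0.1700, 0.2700) = 0.3941
(NOT A OR NOT E) OR (D OR A) = a + b − a·b on (0.9460, 0.3941) = 0.9673
D AND A = a·b on (0.1700, 0.2700) = 0.0459
((NOT A OR NOT E) OR (D OR A)) AND (D AND A) = a·b on (0.9673, 0.0459) = 0.0444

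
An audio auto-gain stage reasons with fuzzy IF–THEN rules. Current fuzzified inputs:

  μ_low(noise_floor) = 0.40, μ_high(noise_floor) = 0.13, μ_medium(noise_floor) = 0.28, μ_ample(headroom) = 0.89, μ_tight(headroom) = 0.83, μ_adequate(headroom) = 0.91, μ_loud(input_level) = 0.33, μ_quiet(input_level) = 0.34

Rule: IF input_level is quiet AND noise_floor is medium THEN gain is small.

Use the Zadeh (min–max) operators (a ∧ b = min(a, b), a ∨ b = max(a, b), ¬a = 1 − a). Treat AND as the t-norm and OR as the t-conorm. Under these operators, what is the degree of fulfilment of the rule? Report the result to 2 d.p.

0.28

firing strength: quiet=0.34, medium=0.28; AND[min(a, b)] → w = 0.28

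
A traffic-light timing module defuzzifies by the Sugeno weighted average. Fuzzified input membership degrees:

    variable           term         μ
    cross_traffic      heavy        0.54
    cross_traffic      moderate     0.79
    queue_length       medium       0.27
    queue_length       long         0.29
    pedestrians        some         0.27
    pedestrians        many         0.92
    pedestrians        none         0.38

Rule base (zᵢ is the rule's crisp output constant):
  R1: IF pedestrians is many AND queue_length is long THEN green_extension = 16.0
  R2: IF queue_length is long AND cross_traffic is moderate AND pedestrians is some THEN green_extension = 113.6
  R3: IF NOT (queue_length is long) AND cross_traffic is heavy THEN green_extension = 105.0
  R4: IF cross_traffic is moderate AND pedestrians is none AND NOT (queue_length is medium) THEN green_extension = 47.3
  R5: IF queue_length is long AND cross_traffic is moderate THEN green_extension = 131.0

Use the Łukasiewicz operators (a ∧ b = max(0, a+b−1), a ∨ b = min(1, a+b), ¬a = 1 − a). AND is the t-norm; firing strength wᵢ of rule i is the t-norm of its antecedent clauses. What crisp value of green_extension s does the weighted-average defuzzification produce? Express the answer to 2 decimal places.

R1 (z=16.0): many=0.92, long=0.29; AND[max(0, a+b−1)] → w = 0.21
R2 (z=113.6): long=0.29, moderate=0.79, some=0.27; AND[max(0, a+b−1)] → w = 0.00
R3 (z=105.0): ¬long=1−0.29=0.71, heavy=0.54; AND[max(0, a+b−1)] → w = 0.25
R4 (z=47.3): moderate=0.79, none=0.38, ¬medium=1−0.27=0.73; AND[max(0, a+b−1)] → w = 0.00
R5 (z=131.0): long=0.29, moderate=0.79; AND[max(0, a+b−1)] → w = 0.08
Weighted average = (0.21·16.0 + 0.00·113.6 + 0.25·105.0 + 0.00·47.3 + 0.08·131.0) / (0.21 + 0.00 + 0.25 + 0.00 + 0.08)
  = 40.0900 / 0.5400 = 74.24

74.24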